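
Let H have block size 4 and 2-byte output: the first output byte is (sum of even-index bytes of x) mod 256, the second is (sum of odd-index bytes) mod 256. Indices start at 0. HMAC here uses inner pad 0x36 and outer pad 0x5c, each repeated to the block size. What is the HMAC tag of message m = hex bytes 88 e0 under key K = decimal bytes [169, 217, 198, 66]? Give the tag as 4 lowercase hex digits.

Key decimal bytes [169, 217, 198, 66] = a9 d9 c6 42 is exactly B = 4 bytes: K' = a9 d9 c6 42.
K' ⊕ ipad = 9f ef f0 74.  K' ⊕ opad = f5 85 9a 1e.
Inner input = (K'⊕ipad) ∥ m = 9f ef f0 74 ∥ 88 e0.
Inner hash: even-index sum = 535 mod 256 = 23; odd-index sum = 579 mod 256 = 67 → 17 43.
Outer input = (K'⊕opad) ∥ inner = f5 85 9a 1e ∥ 17 43.
Outer hash (tag): even-index sum = 422 mod 256 = 166; odd-index sum = 230 mod 256 = 230 → a6 e6.

a6e6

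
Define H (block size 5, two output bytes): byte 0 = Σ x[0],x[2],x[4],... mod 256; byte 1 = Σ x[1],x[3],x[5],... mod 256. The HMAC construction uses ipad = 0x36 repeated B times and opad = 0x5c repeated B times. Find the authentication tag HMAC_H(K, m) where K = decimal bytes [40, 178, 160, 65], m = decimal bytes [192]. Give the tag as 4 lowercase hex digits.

Key decimal bytes [40, 178, 160, 65] = 28 b2 a0 41 is 4 bytes ≤ B = 5; zero-pad to 5 bytes: K' = 28 b2 a0 41 00.
K' ⊕ ipad = 1e 84 96 77 36.  K' ⊕ opad = 74 ee fc 1d 5c.
Inner input = (K'⊕ipad) ∥ m = 1e 84 96 77 36 ∥ c0.
Inner hash: even-index sum = 234 mod 256 = 234; odd-index sum = 443 mod 256 = 187 → ea bb.
Outer input = (K'⊕opad) ∥ inner = 74 ee fc 1d 5c ∥ ea bb.
Outer hash (tag): even-index sum = 647 mod 256 = 135; odd-index sum = 501 mod 256 = 245 → 87 f5.

87f5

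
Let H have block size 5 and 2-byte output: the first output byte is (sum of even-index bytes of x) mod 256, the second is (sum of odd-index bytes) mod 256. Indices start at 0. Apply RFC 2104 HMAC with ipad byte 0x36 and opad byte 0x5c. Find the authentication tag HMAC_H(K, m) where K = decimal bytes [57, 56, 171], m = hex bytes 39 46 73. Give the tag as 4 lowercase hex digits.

Key decimal bytes [57, 56, 171] = 39 38 ab is 3 bytes ≤ B = 5; zero-pad to 5 bytes: K' = 39 38 ab 00 00.
K' ⊕ ipad = 0f 0e 9d 36 36.  K' ⊕ opad = 65 64 f7 5c 5c.
Inner input = (K'⊕ipad) ∥ m = 0f 0e 9d 36 36 ∥ 39 46 73.
Inner hash: even-index sum = 296 mod 256 = 40; odd-index sum = 240 mod 256 = 240 → 28 f0.
Outer input = (K'⊕opad) ∥ inner = 65 64 f7 5c 5c ∥ 28 f0.
Outer hash (tag): even-index sum = 680 mod 256 = 168; odd-index sum = 232 mod 256 = 232 → a8 e8.

a8e8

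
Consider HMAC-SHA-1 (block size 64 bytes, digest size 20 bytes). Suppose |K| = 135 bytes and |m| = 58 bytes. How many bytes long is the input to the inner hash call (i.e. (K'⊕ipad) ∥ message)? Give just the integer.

Key is 135 > 64 bytes, so it is hashed to 20 bytes then zero-padded to 64: |K'| = 64.
Inner input = (K'⊕ipad) ∥ m → 64 + 58 = 122 bytes.

122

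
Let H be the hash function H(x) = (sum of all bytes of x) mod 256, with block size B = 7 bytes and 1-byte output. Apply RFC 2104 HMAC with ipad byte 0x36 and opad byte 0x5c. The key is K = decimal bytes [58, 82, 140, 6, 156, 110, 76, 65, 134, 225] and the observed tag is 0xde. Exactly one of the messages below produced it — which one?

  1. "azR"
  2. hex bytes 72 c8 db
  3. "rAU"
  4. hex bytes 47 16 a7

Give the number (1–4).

3

Key decimal bytes [58, 82, 140, 6, 156, 110, 76, 65, 134, 225] = 3a 52 8c 06 9c 6e 4c 41 86 e1 is 10 bytes > B = 7, so hash it first: H(key) = 1c, then zero-pad to 7 bytes: K' = 1c 00 00 00 00 00 00.
K' ⊕ ipad = 2a 36 36 36 36 36 36; K' ⊕ opad = 40 5c 5c 5c 5c 5c 5c.
m1: inner = H(2a 36 36 36 36 36 36 61 7a 52) = 9b; tag = H(40 5c 5c 5c 5c 5c 5c 9b) = 03
m2: inner = H(2a 36 36 36 36 36 36 72 c8 db) = 83; tag = H(40 5c 5c 5c 5c 5c 5c 83) = eb
m3: inner = H(2a 36 36 36 36 36 36 72 41 55) = 76; tag = H(40 5c 5c 5c 5c 5c 5c 76) = de ← matches
m4: inner = H(2a 36 36 36 36 36 36 47 16 a7) = 72; tag = H(40 5c 5c 5c 5c 5c 5c 72) = da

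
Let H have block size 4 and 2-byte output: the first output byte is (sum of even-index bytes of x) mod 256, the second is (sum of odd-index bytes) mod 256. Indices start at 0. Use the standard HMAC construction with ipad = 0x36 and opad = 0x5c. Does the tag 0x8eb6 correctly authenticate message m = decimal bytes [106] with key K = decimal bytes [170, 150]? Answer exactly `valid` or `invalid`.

Key decimal bytes [170, 150] = aa 96 is 2 bytes ≤ B = 4; zero-pad to 4 bytes: K' = aa 96 00 00.
K' ⊕ ipad = 9c a0 36 36; K' ⊕ opad = f6 ca 5c 5c.
Inner hash: even-index sum = 316 mod 256 = 60; odd-index sum = 214 mod 256 = 214 → 3c d6.
Outer hash (recomputed tag): even-index sum = 398 mod 256 = 142; odd-index sum = 508 mod 256 = 252 → 8e fc.
Recomputed tag = 8efc; claimed = 8eb6 → mismatch.

invalid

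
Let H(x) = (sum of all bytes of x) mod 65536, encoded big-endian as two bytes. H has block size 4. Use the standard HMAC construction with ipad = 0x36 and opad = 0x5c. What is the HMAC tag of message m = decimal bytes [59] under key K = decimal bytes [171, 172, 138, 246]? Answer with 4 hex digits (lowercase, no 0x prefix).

0457

Key decimal bytes [171, 172, 138, 246] = ab ac 8a f6 is exactly B = 4 bytes: K' = ab ac 8a f6.
K' ⊕ ipad = 9d 9a bc c0.  K' ⊕ opad = f7 f0 d6 aa.
Inner input = (K'⊕ipad) ∥ m = 9d 9a bc c0 ∥ 3b.
Inner hash: sum = 157+154+188+192+59 = 750 → 02 ee.
Outer input = (K'⊕opad) ∥ inner = f7 f0 d6 aa ∥ 02 ee.
Outer hash (tag): sum = 247+240+214+170+2+238 = 1111 → 04 57.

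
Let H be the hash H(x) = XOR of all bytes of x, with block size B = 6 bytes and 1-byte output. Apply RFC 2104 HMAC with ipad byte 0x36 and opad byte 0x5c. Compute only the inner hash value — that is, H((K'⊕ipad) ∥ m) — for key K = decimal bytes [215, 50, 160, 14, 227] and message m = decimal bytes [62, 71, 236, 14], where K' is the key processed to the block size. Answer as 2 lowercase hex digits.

Key decimal bytes [215, 50, 160, 14, 227] = d7 32 a0 0e e3 is 5 bytes ≤ B = 6; zero-pad to 6 bytes: K' = d7 32 a0 0e e3 00.
K' ⊕ ipad = e1 04 96 38 d5 36.
Inner input = e1 04 96 38 d5 36 ∥ 3e 47 ec 0e.
Inner hash: XOR e1⊕04⊕96⊕38⊕d5⊕36⊕3e⊕47⊕ec⊕0e = 33.

33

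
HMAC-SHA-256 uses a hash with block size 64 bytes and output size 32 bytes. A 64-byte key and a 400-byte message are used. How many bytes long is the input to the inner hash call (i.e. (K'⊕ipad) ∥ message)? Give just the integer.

464

Key is 64 ≤ 64 bytes, zero-padded: |K'| = 64.
Inner input = (K'⊕ipad) ∥ m → 64 + 400 = 464 bytes.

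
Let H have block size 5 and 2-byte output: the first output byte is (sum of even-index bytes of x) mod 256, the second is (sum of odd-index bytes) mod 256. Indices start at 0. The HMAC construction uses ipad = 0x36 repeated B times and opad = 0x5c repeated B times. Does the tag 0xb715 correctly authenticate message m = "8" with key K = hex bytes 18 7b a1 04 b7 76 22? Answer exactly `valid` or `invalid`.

Key hex bytes 18 7b a1 04 b7 76 22 is 7 bytes > B = 5, so hash it first: H(key) = 92 f5, then zero-pad to 5 bytes: K' = 92 f5 00 00 00.
K' ⊕ ipad = a4 c3 36 36 36; K' ⊕ opad = ce a9 5c 5c 5c.
Inner hash: even-index sum = 272 mod 256 = 16; odd-index sum = 305 mod 256 = 49 → 10 31.
Outer hash (recomputed tag): even-index sum = 439 mod 256 = 183; odd-index sum = 277 mod 256 = 21 → b7 15.
Recomputed tag = b715; claimed = b715 → match.

valid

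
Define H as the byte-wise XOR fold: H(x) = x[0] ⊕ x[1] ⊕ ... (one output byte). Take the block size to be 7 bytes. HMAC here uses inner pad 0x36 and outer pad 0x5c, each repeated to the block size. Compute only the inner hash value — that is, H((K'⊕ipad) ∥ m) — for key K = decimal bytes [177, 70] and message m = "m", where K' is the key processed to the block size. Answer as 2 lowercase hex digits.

ac

Key decimal bytes [177, 70] = b1 46 is 2 bytes ≤ B = 7; zero-pad to 7 bytes: K' = b1 46 00 00 00 00 00.
K' ⊕ ipad = 87 70 36 36 36 36 36.
Inner input = 87 70 36 36 36 36 36 ∥ 6d.
Inner hash: XOR 87⊕70⊕36⊕36⊕36⊕36⊕36⊕6d = ac.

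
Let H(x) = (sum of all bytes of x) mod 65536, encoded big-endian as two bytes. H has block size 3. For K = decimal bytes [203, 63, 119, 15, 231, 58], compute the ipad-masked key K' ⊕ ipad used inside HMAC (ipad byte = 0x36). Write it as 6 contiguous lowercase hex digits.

348736

Key decimal bytes [203, 63, 119, 15, 231, 58] = cb 3f 77 0f e7 3a is 6 bytes > B = 3, so hash it first: H(key) = 02 b1, then zero-pad to 3 bytes: K' = 02 b1 00.
XOR each byte with 0x36: 02⊕36=34, b1⊕36=87, 00⊕36=36.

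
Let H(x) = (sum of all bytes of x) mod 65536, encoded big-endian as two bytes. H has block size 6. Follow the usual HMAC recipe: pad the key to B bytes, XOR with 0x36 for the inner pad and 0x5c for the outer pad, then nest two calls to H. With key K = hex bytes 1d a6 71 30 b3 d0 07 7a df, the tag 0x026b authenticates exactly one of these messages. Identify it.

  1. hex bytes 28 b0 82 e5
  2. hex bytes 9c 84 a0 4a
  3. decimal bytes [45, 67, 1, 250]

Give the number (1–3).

Key hex bytes 1d a6 71 30 b3 d0 07 7a df is 9 bytes > B = 6, so hash it first: H(key) = 04 47, then zero-pad to 6 bytes: K' = 04 47 00 00 00 00.
K' ⊕ ipad = 32 71 36 36 36 36; K' ⊕ opad = 58 1b 5c 5c 5c 5c.
m1: inner = H(32 71 36 36 36 36 28 b0 82 e5) = 03 ba; tag = H(58 1b 5c 5c 5c 5c 03 ba) = 02a0
m2: inner = H(32 71 36 36 36 36 9c 84 a0 4a) = 03 85; tag = H(58 1b 5c 5c 5c 5c 03 85) = 026b ← matches
m3: inner = H(32 71 36 36 36 36 2d 43 01 fa) = 02 e6; tag = H(58 1b 5c 5c 5c 5c 02 e6) = 02cb

2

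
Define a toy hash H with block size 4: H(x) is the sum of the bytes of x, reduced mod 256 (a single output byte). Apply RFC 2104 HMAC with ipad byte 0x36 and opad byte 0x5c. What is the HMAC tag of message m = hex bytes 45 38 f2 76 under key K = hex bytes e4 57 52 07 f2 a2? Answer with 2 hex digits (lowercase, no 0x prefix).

2d

Key hex bytes e4 57 52 07 f2 a2 is 6 bytes > B = 4, so hash it first: H(key) = 28, then zero-pad to 4 bytes: K' = 28 00 00 00.
K' ⊕ ipad = 1e 36 36 36.  K' ⊕ opad = 74 5c 5c 5c.
Inner input = (K'⊕ipad) ∥ m = 1e 36 36 36 ∥ 45 38 f2 76.
Inner hash: sum = 30+54+54+54+69+56+242+118 = 677; mod 256 = 165 → a5.
Outer input = (K'⊕opad) ∥ inner = 74 5c 5c 5c ∥ a5.
Outer hash (tag): sum = 116+92+92+92+165 = 557; mod 256 = 45 → 2d.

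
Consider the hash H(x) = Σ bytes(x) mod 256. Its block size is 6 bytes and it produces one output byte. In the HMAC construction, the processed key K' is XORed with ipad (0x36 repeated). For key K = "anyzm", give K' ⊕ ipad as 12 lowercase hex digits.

57584f4c5b36

Key "anyzm" = 61 6e 79 7a 6d is 5 bytes ≤ B = 6; zero-pad to 6 bytes: K' = 61 6e 79 7a 6d 00.
XOR each byte with 0x36: 61⊕36=57, 6e⊕36=58, 79⊕36=4f, 7a⊕36=4c, 6d⊕36=5b, 00⊕36=36.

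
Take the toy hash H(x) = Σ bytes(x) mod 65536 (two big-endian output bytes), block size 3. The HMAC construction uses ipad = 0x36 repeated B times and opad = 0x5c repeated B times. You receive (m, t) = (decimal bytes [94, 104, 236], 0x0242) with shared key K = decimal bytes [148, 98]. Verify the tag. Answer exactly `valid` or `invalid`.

Key decimal bytes [148, 98] = 94 62 is 2 bytes ≤ B = 3; zero-pad to 3 bytes: K' = 94 62 00.
K' ⊕ ipad = a2 54 36; K' ⊕ opad = c8 3e 5c.
Inner hash: sum = 162+84+54+94+104+236 = 734 → 02 de.
Outer hash (recomputed tag): sum = 200+62+92+2+222 = 578 → 02 42.
Recomputed tag = 0242; claimed = 0242 → match.

valid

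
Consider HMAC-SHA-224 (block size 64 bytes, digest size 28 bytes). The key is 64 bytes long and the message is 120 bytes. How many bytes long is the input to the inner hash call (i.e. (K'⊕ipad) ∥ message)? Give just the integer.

184

Key is 64 ≤ 64 bytes, zero-padded: |K'| = 64.
Inner input = (K'⊕ipad) ∥ m → 64 + 120 = 184 bytes.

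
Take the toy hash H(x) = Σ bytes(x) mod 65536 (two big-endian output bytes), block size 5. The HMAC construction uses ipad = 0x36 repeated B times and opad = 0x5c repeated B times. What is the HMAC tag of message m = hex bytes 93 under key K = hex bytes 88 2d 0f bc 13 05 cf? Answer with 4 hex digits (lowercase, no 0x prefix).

0268

Key hex bytes 88 2d 0f bc 13 05 cf is 7 bytes > B = 5, so hash it first: H(key) = 02 67, then zero-pad to 5 bytes: K' = 02 67 00 00 00.
K' ⊕ ipad = 34 51 36 36 36.  K' ⊕ opad = 5e 3b 5c 5c 5c.
Inner input = (K'⊕ipad) ∥ m = 34 51 36 36 36 ∥ 93.
Inner hash: sum = 52+81+54+54+54+147 = 442 → 01 ba.
Outer input = (K'⊕opad) ∥ inner = 5e 3b 5c 5c 5c ∥ 01 ba.
Outer hash (tag): sum = 94+59+92+92+92+1+186 = 616 → 02 68.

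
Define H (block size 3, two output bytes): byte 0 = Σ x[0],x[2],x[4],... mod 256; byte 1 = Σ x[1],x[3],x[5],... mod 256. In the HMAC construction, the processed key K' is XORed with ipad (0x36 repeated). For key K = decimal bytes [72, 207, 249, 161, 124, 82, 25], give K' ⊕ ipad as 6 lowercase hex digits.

Key decimal bytes [72, 207, 249, 161, 124, 82, 25] = 48 cf f9 a1 7c 52 19 is 7 bytes > B = 3, so hash it first: H(key) = d6 c2, then zero-pad to 3 bytes: K' = d6 c2 00.
XOR each byte with 0x36: d6⊕36=e0, c2⊕36=f4, 00⊕36=36.

e0f436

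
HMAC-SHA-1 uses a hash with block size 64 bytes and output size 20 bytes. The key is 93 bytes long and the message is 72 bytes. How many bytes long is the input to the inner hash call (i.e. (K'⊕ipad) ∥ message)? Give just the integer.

Key is 93 > 64 bytes, so it is hashed to 20 bytes then zero-padded to 64: |K'| = 64.
Inner input = (K'⊕ipad) ∥ m → 64 + 72 = 136 bytes.

136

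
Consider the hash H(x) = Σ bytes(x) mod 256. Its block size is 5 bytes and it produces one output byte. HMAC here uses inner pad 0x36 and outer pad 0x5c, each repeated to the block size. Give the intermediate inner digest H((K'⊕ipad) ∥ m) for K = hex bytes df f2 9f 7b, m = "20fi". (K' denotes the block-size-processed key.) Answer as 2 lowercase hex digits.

Key hex bytes df f2 9f 7b is 4 bytes ≤ B = 5; zero-pad to 5 bytes: K' = df f2 9f 7b 00.
K' ⊕ ipad = e9 c4 a9 4d 36.
Inner input = e9 c4 a9 4d 36 ∥ 32 30 66 69.
Inner hash: sum = 233+196+169+77+54+50+48+102+105 = 1034; mod 256 = 10 → 0a.

0a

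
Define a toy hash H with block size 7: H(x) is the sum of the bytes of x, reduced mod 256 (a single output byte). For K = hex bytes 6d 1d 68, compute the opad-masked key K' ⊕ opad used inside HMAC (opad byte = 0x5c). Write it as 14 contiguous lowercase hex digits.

3141345c5c5c5c

Key hex bytes 6d 1d 68 is 3 bytes ≤ B = 7; zero-pad to 7 bytes: K' = 6d 1d 68 00 00 00 00.
XOR each byte with 0x5c: 6d⊕5c=31, 1d⊕5c=41, 68⊕5c=34, 00⊕5c=5c, 00⊕5c=5c, 00⊕5c=5c, 00⊕5c=5c.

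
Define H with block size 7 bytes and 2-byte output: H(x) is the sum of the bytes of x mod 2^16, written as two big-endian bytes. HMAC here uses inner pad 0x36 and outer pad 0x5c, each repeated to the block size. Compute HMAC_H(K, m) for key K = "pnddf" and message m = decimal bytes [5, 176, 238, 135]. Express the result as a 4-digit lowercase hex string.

01ec

Key "pnddf" = 70 6e 64 64 66 is 5 bytes ≤ B = 7; zero-pad to 7 bytes: K' = 70 6e 64 64 66 00 00.
K' ⊕ ipad = 46 58 52 52 50 36 36.  K' ⊕ opad = 2c 32 38 38 3a 5c 5c.
Inner input = (K'⊕ipad) ∥ m = 46 58 52 52 50 36 36 ∥ 05 b0 ee 87.
Inner hash: sum = 70+88+82+82+80+54+54+5+176+238+135 = 1064 → 04 28.
Outer input = (K'⊕opad) ∥ inner = 2c 32 38 38 3a 5c 5c ∥ 04 28.
Outer hash (tag): sum = 44+50+56+56+58+92+92+4+40 = 492 → 01 ec.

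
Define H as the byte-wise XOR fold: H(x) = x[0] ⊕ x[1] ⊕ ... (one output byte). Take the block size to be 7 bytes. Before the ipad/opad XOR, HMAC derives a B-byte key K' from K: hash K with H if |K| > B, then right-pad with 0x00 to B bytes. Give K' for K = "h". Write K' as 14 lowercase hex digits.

Key "h" = 68 is 1 byte ≤ B = 7; zero-pad to 7 bytes: K' = 68 00 00 00 00 00 00.

68000000000000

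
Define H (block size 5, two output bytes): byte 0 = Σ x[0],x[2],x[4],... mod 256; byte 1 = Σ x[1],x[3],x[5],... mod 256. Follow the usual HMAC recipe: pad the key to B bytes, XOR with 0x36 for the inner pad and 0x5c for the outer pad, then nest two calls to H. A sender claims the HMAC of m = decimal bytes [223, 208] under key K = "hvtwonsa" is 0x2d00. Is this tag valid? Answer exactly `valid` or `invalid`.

Key "hvtwonsa" = 68 76 74 77 6f 6e 73 61 is 8 bytes > B = 5, so hash it first: H(key) = be bc, then zero-pad to 5 bytes: K' = be bc 00 00 00.
K' ⊕ ipad = 88 8a 36 36 36; K' ⊕ opad = e2 e0 5c 5c 5c.
Inner hash: even-index sum = 452 mod 256 = 196; odd-index sum = 415 mod 256 = 159 → c4 9f.
Outer hash (recomputed tag): even-index sum = 569 mod 256 = 57; odd-index sum = 512 mod 256 = 0 → 39 00.
Recomputed tag = 3900; claimed = 2d00 → mismatch.

invalid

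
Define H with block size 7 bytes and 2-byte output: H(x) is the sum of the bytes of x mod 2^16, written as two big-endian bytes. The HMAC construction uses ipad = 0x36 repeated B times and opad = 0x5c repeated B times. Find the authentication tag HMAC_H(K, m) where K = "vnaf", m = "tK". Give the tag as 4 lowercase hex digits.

0289

Key "vnaf" = 76 6e 61 66 is 4 bytes ≤ B = 7; zero-pad to 7 bytes: K' = 76 6e 61 66 00 00 00.
K' ⊕ ipad = 40 58 57 50 36 36 36.  K' ⊕ opad = 2a 32 3d 3a 5c 5c 5c.
Inner input = (K'⊕ipad) ∥ m = 40 58 57 50 36 36 36 ∥ 74 4b.
Inner hash: sum = 64+88+87+80+54+54+54+116+75 = 672 → 02 a0.
Outer input = (K'⊕opad) ∥ inner = 2a 32 3d 3a 5c 5c 5c ∥ 02 a0.
Outer hash (tag): sum = 42+50+61+58+92+92+92+2+160 = 649 → 02 89.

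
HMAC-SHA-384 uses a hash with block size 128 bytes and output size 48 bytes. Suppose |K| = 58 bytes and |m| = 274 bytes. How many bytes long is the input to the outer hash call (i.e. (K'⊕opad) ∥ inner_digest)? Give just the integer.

176

Key is 58 ≤ 128 bytes, zero-padded: |K'| = 128.
Outer input = (K'⊕opad) ∥ H(inner) → 128 + 48 = 176 bytes.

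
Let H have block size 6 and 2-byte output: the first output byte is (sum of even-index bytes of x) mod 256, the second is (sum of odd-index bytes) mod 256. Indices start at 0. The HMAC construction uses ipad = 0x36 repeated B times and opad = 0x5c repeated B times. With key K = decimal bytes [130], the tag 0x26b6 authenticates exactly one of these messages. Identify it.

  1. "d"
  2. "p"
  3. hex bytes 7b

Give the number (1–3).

2

Key decimal bytes [130] = 82 is 1 byte ≤ B = 6; zero-pad to 6 bytes: K' = 82 00 00 00 00 00.
K' ⊕ ipad = b4 36 36 36 36 36; K' ⊕ opad = de 5c 5c 5c 5c 5c.
m1: inner = H(b4 36 36 36 36 36 64) = 84 a2; tag = H(de 5c 5c 5c 5c 5c 84 a2) = 1ab6
m2: inner = H(b4 36 36 36 36 36 70) = 90 a2; tag = H(de 5c 5c 5c 5c 5c 90 a2) = 26b6 ← matches
m3: inner = H(b4 36 36 36 36 36 7b) = 9b a2; tag = H(de 5c 5c 5c 5c 5c 9b a2) = 31b6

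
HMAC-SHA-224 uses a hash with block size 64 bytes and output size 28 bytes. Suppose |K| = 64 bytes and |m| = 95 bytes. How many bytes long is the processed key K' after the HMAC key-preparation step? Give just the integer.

Key is 64 ≤ 64 bytes, zero-padded: |K'| = 64.

64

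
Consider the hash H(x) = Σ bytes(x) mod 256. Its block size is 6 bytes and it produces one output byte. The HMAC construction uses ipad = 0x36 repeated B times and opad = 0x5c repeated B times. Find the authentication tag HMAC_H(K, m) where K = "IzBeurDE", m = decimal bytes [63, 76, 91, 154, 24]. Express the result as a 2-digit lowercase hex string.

Key "IzBeurDE" = 49 7a 42 65 75 72 44 45 is 8 bytes > B = 6, so hash it first: H(key) = da, then zero-pad to 6 bytes: K' = da 00 00 00 00 00.
K' ⊕ ipad = ec 36 36 36 36 36.  K' ⊕ opad = 86 5c 5c 5c 5c 5c.
Inner input = (K'⊕ipad) ∥ m = ec 36 36 36 36 36 ∥ 3f 4c 5b 9a 18.
Inner hash: sum = 236+54+54+54+54+54+63+76+91+154+24 = 914; mod 256 = 146 → 92.
Outer input = (K'⊕opad) ∥ inner = 86 5c 5c 5c 5c 5c ∥ 92.
Outer hash (tag): sum = 134+92+92+92+92+92+146 = 740; mod 256 = 228 → e4.

e4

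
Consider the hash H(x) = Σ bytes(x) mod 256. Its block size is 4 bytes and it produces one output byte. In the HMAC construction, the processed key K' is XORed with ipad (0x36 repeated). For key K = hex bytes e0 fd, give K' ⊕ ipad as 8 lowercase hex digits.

Key hex bytes e0 fd is 2 bytes ≤ B = 4; zero-pad to 4 bytes: K' = e0 fd 00 00.
XOR each byte with 0x36: e0⊕36=d6, fd⊕36=cb, 00⊕36=36, 00⊕36=36.

d6cb3636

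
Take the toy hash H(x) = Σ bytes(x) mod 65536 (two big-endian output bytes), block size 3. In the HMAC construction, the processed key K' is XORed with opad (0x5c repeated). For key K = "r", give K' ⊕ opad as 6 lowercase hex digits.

2e5c5c

Key "r" = 72 is 1 byte ≤ B = 3; zero-pad to 3 bytes: K' = 72 00 00.
XOR each byte with 0x5c: 72⊕5c=2e, 00⊕5c=5c, 00⊕5c=5c.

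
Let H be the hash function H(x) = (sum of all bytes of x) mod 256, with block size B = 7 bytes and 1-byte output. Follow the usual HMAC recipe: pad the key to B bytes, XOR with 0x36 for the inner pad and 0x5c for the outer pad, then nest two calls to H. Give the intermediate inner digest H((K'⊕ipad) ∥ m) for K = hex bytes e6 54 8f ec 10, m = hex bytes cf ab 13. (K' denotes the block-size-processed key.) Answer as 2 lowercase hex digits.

Key hex bytes e6 54 8f ec 10 is 5 bytes ≤ B = 7; zero-pad to 7 bytes: K' = e6 54 8f ec 10 00 00.
K' ⊕ ipad = d0 62 b9 da 26 36 36.
Inner input = d0 62 b9 da 26 36 36 ∥ cf ab 13.
Inner hash: sum = 208+98+185+218+38+54+54+207+171+19 = 1252; mod 256 = 228 → e4.

e4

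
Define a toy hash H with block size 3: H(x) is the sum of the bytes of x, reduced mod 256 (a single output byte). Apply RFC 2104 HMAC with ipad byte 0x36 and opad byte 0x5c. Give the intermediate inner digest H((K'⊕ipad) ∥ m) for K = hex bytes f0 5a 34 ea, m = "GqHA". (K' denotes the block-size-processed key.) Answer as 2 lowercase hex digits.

0b

Key hex bytes f0 5a 34 ea is 4 bytes > B = 3, so hash it first: H(key) = 68, then zero-pad to 3 bytes: K' = 68 00 00.
K' ⊕ ipad = 5e 36 36.
Inner input = 5e 36 36 ∥ 47 71 48 41.
Inner hash: sum = 94+54+54+71+113+72+65 = 523; mod 256 = 11 → 0b.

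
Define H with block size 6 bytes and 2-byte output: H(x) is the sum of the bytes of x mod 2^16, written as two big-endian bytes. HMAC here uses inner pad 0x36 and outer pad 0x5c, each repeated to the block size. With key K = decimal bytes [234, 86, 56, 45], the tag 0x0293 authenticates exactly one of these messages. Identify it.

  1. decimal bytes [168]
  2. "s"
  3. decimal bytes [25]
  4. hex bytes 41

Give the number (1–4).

Key decimal bytes [234, 86, 56, 45] = ea 56 38 2d is 4 bytes ≤ B = 6; zero-pad to 6 bytes: K' = ea 56 38 2d 00 00.
K' ⊕ ipad = dc 60 0e 1b 36 36; K' ⊕ opad = b6 0a 64 71 5c 5c.
m1: inner = H(dc 60 0e 1b 36 36 a8) = 02 79; tag = H(b6 0a 64 71 5c 5c 02 79) = 02c8
m2: inner = H(dc 60 0e 1b 36 36 73) = 02 44; tag = H(b6 0a 64 71 5c 5c 02 44) = 0293 ← matches
m3: inner = H(dc 60 0e 1b 36 36 19) = 01 ea; tag = H(b6 0a 64 71 5c 5c 01 ea) = 0338
m4: inner = H(dc 60 0e 1b 36 36 41) = 02 12; tag = H(b6 0a 64 71 5c 5c 02 12) = 0261

2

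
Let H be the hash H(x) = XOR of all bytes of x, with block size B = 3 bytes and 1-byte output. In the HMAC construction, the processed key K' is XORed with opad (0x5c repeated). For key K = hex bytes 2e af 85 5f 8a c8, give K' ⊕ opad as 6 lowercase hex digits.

Key hex bytes 2e af 85 5f 8a c8 is 6 bytes > B = 3, so hash it first: H(key) = 19, then zero-pad to 3 bytes: K' = 19 00 00.
XOR each byte with 0x5c: 19⊕5c=45, 00⊕5c=5c, 00⊕5c=5c.

455c5c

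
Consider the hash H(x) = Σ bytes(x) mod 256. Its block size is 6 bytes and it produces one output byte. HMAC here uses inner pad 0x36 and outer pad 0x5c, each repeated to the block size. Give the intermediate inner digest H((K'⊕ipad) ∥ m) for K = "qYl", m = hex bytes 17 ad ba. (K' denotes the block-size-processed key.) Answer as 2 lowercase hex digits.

Key "qYl" = 71 59 6c is 3 bytes ≤ B = 6; zero-pad to 6 bytes: K' = 71 59 6c 00 00 00.
K' ⊕ ipad = 47 6f 5a 36 36 36.
Inner input = 47 6f 5a 36 36 36 ∥ 17 ad ba.
Inner hash: sum = 71+111+90+54+54+54+23+173+186 = 816; mod 256 = 48 → 30.

30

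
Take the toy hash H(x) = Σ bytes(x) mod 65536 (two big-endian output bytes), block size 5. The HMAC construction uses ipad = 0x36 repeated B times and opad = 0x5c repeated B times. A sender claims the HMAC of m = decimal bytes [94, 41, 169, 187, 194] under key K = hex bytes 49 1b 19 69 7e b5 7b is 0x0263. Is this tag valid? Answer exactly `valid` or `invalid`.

Key hex bytes 49 1b 19 69 7e b5 7b is 7 bytes > B = 5, so hash it first: H(key) = 02 94, then zero-pad to 5 bytes: K' = 02 94 00 00 00.
K' ⊕ ipad = 34 a2 36 36 36; K' ⊕ opad = 5e c8 5c 5c 5c.
Inner hash: sum = 52+162+54+54+54+94+41+169+187+194 = 1061 → 04 25.
Outer hash (recomputed tag): sum = 94+200+92+92+92+4+37 = 611 → 02 63.
Recomputed tag = 0263; claimed = 0263 → match.

valid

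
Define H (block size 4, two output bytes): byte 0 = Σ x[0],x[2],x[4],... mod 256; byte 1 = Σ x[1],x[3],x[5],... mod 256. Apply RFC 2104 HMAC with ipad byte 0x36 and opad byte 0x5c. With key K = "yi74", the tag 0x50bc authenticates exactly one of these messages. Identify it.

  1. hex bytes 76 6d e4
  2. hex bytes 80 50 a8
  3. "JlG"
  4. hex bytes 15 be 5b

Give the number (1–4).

Key "yi74" = 79 69 37 34 is exactly B = 4 bytes: K' = 79 69 37 34.
K' ⊕ ipad = 4f 5f 01 02; K' ⊕ opad = 25 35 6b 68.
m1: inner = H(4f 5f 01 02 76 6d e4) = aa ce; tag = H(25 35 6b 68 aa ce) = 3a6b
m2: inner = H(4f 5f 01 02 80 50 a8) = 78 b1; tag = H(25 35 6b 68 78 b1) = 084e
m3: inner = H(4f 5f 01 02 4a 6c 47) = e1 cd; tag = H(25 35 6b 68 e1 cd) = 716a
m4: inner = H(4f 5f 01 02 15 be 5b) = c0 1f; tag = H(25 35 6b 68 c0 1f) = 50bc ← matches

4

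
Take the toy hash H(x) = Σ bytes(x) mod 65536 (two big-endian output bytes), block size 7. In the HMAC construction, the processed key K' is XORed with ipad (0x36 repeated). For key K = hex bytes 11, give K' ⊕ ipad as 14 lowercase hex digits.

Key hex bytes 11 is 1 byte ≤ B = 7; zero-pad to 7 bytes: K' = 11 00 00 00 00 00 00.
XOR each byte with 0x36: 11⊕36=27, 00⊕36=36, 00⊕36=36, 00⊕36=36, 00⊕36=36, 00⊕36=36, 00⊕36=36.

27363636363636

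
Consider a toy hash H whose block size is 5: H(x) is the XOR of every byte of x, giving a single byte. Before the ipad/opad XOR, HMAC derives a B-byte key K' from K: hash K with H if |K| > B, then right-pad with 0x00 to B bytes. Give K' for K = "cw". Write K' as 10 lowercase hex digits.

Key "cw" = 63 77 is 2 bytes ≤ B = 5; zero-pad to 5 bytes: K' = 63 77 00 00 00.

6377000000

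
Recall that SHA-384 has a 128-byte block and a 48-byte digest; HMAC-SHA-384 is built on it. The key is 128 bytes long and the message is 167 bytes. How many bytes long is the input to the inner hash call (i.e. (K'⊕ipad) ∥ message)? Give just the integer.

295

Key is 128 ≤ 128 bytes, zero-padded: |K'| = 128.
Inner input = (K'⊕ipad) ∥ m → 128 + 167 = 295 bytes.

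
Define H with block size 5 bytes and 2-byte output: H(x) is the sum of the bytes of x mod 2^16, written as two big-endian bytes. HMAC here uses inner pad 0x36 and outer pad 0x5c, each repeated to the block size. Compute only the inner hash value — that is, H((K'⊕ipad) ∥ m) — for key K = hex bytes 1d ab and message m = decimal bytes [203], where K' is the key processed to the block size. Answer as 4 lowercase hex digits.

Key hex bytes 1d ab is 2 bytes ≤ B = 5; zero-pad to 5 bytes: K' = 1d ab 00 00 00.
K' ⊕ ipad = 2b 9d 36 36 36.
Inner input = 2b 9d 36 36 36 ∥ cb.
Inner hash: sum = 43+157+54+54+54+203 = 565 → 02 35.

0235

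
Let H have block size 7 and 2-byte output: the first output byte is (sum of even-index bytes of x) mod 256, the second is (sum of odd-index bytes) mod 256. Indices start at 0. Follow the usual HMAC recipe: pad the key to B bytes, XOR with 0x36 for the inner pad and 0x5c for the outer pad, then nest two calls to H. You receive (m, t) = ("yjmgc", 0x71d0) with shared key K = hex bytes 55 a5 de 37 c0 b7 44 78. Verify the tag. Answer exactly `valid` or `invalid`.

invalid

Key hex bytes 55 a5 de 37 c0 b7 44 78 is 8 bytes > B = 7, so hash it first: H(key) = 37 0b, then zero-pad to 7 bytes: K' = 37 0b 00 00 00 00 00.
K' ⊕ ipad = 01 3d 36 36 36 36 36; K' ⊕ opad = 6b 57 5c 5c 5c 5c 5c.
Inner hash: even-index sum = 372 mod 256 = 116; odd-index sum = 498 mod 256 = 242 → 74 f2.
Outer hash (recomputed tag): even-index sum = 625 mod 256 = 113; odd-index sum = 387 mod 256 = 131 → 71 83.
Recomputed tag = 7183; claimed = 71d0 → mismatch.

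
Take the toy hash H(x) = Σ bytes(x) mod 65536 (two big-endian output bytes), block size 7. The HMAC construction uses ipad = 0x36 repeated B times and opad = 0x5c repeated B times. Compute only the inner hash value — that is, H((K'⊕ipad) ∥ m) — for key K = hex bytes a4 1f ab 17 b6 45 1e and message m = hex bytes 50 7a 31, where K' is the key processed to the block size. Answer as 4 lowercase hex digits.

038f

Key hex bytes a4 1f ab 17 b6 45 1e is exactly B = 7 bytes: K' = a4 1f ab 17 b6 45 1e.
K' ⊕ ipad = 92 29 9d 21 80 73 28.
Inner input = 92 29 9d 21 80 73 28 ∥ 50 7a 31.
Inner hash: sum = 146+41+157+33+128+115+40+80+122+49 = 911 → 03 8f.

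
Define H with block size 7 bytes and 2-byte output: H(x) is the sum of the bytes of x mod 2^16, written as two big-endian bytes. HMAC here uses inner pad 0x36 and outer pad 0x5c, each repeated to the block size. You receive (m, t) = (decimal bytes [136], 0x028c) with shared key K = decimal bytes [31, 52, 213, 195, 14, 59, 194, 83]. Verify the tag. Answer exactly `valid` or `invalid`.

valid

Key decimal bytes [31, 52, 213, 195, 14, 59, 194, 83] = 1f 34 d5 c3 0e 3b c2 53 is 8 bytes > B = 7, so hash it first: H(key) = 03 49, then zero-pad to 7 bytes: K' = 03 49 00 00 00 00 00.
K' ⊕ ipad = 35 7f 36 36 36 36 36; K' ⊕ opad = 5f 15 5c 5c 5c 5c 5c.
Inner hash: sum = 53+127+54+54+54+54+54+136 = 586 → 02 4a.
Outer hash (recomputed tag): sum = 95+21+92+92+92+92+92+2+74 = 652 → 02 8c.
Recomputed tag = 028c; claimed = 028c → match.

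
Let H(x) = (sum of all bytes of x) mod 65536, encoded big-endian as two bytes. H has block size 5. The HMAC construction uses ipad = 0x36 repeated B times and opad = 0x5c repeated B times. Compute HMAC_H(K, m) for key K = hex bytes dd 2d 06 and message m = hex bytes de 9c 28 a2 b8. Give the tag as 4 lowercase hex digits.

02a6

Key hex bytes dd 2d 06 is 3 bytes ≤ B = 5; zero-pad to 5 bytes: K' = dd 2d 06 00 00.
K' ⊕ ipad = eb 1b 30 36 36.  K' ⊕ opad = 81 71 5a 5c 5c.
Inner input = (K'⊕ipad) ∥ m = eb 1b 30 36 36 ∥ de 9c 28 a2 b8.
Inner hash: sum = 235+27+48+54+54+222+156+40+162+184 = 1182 → 04 9e.
Outer input = (K'⊕opad) ∥ inner = 81 71 5a 5c 5c ∥ 04 9e.
Outer hash (tag): sum = 129+113+90+92+92+4+158 = 678 → 02 a6.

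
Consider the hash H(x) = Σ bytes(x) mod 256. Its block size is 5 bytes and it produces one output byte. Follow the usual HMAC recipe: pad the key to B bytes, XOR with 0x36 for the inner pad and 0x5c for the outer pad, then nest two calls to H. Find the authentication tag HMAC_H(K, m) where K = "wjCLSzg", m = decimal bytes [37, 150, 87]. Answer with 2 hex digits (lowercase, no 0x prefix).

e4

Key "wjCLSzg" = 77 6a 43 4c 53 7a 67 is 7 bytes > B = 5, so hash it first: H(key) = a4, then zero-pad to 5 bytes: K' = a4 00 00 00 00.
K' ⊕ ipad = 92 36 36 36 36.  K' ⊕ opad = f8 5c 5c 5c 5c.
Inner input = (K'⊕ipad) ∥ m = 92 36 36 36 36 ∥ 25 96 57.
Inner hash: sum = 146+54+54+54+54+37+150+87 = 636; mod 256 = 124 → 7c.
Outer input = (K'⊕opad) ∥ inner = f8 5c 5c 5c 5c ∥ 7c.
Outer hash (tag): sum = 248+92+92+92+92+124 = 740; mod 256 = 228 → e4.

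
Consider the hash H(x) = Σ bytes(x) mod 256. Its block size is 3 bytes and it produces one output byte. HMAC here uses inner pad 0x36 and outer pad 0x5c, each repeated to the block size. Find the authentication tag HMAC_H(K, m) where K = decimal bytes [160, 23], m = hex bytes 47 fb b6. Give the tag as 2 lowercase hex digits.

88

Key decimal bytes [160, 23] = a0 17 is 2 bytes ≤ B = 3; zero-pad to 3 bytes: K' = a0 17 00.
K' ⊕ ipad = 96 21 36.  K' ⊕ opad = fc 4b 5c.
Inner input = (K'⊕ipad) ∥ m = 96 21 36 ∥ 47 fb b6.
Inner hash: sum = 150+33+54+71+251+182 = 741; mod 256 = 229 → e5.
Outer input = (K'⊕opad) ∥ inner = fc 4b 5c ∥ e5.
Outer hash (tag): sum = 252+75+92+229 = 648; mod 256 = 136 → 88.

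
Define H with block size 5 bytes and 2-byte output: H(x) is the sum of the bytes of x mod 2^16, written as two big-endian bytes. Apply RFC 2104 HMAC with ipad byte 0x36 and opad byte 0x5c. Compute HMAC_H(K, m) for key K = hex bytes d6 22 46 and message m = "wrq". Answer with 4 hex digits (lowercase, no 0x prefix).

Key hex bytes d6 22 46 is 3 bytes ≤ B = 5; zero-pad to 5 bytes: K' = d6 22 46 00 00.
K' ⊕ ipad = e0 14 70 36 36.  K' ⊕ opad = 8a 7e 1a 5c 5c.
Inner input = (K'⊕ipad) ∥ m = e0 14 70 36 36 ∥ 77 72 71.
Inner hash: sum = 224+20+112+54+54+119+114+113 = 810 → 03 2a.
Outer input = (K'⊕opad) ∥ inner = 8a 7e 1a 5c 5c ∥ 03 2a.
Outer hash (tag): sum = 138+126+26+92+92+3+42 = 519 → 02 07.

0207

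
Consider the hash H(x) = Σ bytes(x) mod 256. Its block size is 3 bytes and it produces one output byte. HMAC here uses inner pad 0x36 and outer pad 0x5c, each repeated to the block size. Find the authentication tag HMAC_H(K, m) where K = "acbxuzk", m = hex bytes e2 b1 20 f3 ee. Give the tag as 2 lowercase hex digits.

2a

Key "acbxuzk" = 61 63 62 78 75 7a 6b is 7 bytes > B = 3, so hash it first: H(key) = f8, then zero-pad to 3 bytes: K' = f8 00 00.
K' ⊕ ipad = ce 36 36.  K' ⊕ opad = a4 5c 5c.
Inner input = (K'⊕ipad) ∥ m = ce 36 36 ∥ e2 b1 20 f3 ee.
Inner hash: sum = 206+54+54+226+177+32+243+238 = 1230; mod 256 = 206 → ce.
Outer input = (K'⊕opad) ∥ inner = a4 5c 5c ∥ ce.
Outer hash (tag): sum = 164+92+92+206 = 554; mod 256 = 42 → 2a.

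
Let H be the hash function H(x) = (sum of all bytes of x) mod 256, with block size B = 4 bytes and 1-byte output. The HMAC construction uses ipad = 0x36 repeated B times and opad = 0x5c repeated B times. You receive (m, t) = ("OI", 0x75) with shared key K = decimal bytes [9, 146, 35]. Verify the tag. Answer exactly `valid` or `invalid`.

invalid

Key decimal bytes [9, 146, 35] = 09 92 23 is 3 bytes ≤ B = 4; zero-pad to 4 bytes: K' = 09 92 23 00.
K' ⊕ ipad = 3f a4 15 36; K' ⊕ opad = 55 ce 7f 5c.
Inner hash: sum = 63+164+21+54+79+73 = 454; mod 256 = 198 → c6.
Outer hash (recomputed tag): sum = 85+206+127+92+198 = 708; mod 256 = 196 → c4.
Recomputed tag = c4; claimed = 75 → mismatch.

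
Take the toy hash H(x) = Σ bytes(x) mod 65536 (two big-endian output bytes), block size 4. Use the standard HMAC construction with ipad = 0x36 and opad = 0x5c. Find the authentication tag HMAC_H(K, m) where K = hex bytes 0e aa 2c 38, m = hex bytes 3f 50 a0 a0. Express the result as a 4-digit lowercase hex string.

02e9

Key hex bytes 0e aa 2c 38 is exactly B = 4 bytes: K' = 0e aa 2c 38.
K' ⊕ ipad = 38 9c 1a 0e.  K' ⊕ opad = 52 f6 70 64.
Inner input = (K'⊕ipad) ∥ m = 38 9c 1a 0e ∥ 3f 50 a0 a0.
Inner hash: sum = 56+156+26+14+63+80+160+160 = 715 → 02 cb.
Outer input = (K'⊕opad) ∥ inner = 52 f6 70 64 ∥ 02 cb.
Outer hash (tag): sum = 82+246+112+100+2+203 = 745 → 02 e9.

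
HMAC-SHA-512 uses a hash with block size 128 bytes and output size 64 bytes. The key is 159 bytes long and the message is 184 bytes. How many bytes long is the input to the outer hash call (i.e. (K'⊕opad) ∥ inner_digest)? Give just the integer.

Key is 159 > 128 bytes, so it is hashed to 64 bytes then zero-padded to 128: |K'| = 128.
Outer input = (K'⊕opad) ∥ H(inner) → 128 + 64 = 192 bytes.

192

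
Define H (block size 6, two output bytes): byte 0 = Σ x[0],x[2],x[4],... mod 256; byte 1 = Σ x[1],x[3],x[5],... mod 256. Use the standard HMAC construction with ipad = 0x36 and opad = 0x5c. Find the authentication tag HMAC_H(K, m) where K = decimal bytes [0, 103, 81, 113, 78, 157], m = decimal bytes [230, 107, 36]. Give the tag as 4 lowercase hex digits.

9ad7

Key decimal bytes [0, 103, 81, 113, 78, 157] = 00 67 51 71 4e 9d is exactly B = 6 bytes: K' = 00 67 51 71 4e 9d.
K' ⊕ ipad = 36 51 67 47 78 ab.  K' ⊕ opad = 5c 3b 0d 2d 12 c1.
Inner input = (K'⊕ipad) ∥ m = 36 51 67 47 78 ab ∥ e6 6b 24.
Inner hash: even-index sum = 543 mod 256 = 31; odd-index sum = 430 mod 256 = 174 → 1f ae.
Outer input = (K'⊕opad) ∥ inner = 5c 3b 0d 2d 12 c1 ∥ 1f ae.
Outer hash (tag): even-index sum = 154 mod 256 = 154; odd-index sum = 471 mod 256 = 215 → 9a d7.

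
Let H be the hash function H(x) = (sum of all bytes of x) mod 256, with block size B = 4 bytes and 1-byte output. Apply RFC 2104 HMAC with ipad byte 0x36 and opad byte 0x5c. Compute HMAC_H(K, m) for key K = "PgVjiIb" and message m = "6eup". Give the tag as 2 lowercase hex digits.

ca

Key "PgVjiIb" = 50 67 56 6a 69 49 62 is 7 bytes > B = 4, so hash it first: H(key) = 8b, then zero-pad to 4 bytes: K' = 8b 00 00 00.
K' ⊕ ipad = bd 36 36 36.  K' ⊕ opad = d7 5c 5c 5c.
Inner input = (K'⊕ipad) ∥ m = bd 36 36 36 ∥ 36 65 75 70.
Inner hash: sum = 189+54+54+54+54+101+117+112 = 735; mod 256 = 223 → df.
Outer input = (K'⊕opad) ∥ inner = d7 5c 5c 5c ∥ df.
Outer hash (tag): sum = 215+92+92+92+223 = 714; mod 256 = 202 → ca.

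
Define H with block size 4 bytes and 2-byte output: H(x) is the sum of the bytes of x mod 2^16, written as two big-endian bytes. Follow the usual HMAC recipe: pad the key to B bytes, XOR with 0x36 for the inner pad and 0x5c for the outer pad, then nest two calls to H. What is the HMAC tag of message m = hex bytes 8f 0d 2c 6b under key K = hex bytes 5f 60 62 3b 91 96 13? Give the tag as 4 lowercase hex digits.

0255

Key hex bytes 5f 60 62 3b 91 96 13 is 7 bytes > B = 4, so hash it first: H(key) = 02 96, then zero-pad to 4 bytes: K' = 02 96 00 00.
K' ⊕ ipad = 34 a0 36 36.  K' ⊕ opad = 5e ca 5c 5c.
Inner input = (K'⊕ipad) ∥ m = 34 a0 36 36 ∥ 8f 0d 2c 6b.
Inner hash: sum = 52+160+54+54+143+13+44+107 = 627 → 02 73.
Outer input = (K'⊕opad) ∥ inner = 5e ca 5c 5c ∥ 02 73.
Outer hash (tag): sum = 94+202+92+92+2+115 = 597 → 02 55.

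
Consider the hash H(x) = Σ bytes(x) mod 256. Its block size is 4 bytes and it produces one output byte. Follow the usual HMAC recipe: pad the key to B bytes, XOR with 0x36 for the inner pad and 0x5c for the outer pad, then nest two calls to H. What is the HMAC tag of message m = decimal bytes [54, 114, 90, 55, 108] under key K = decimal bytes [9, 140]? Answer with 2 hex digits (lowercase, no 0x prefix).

e7

Key decimal bytes [9, 140] = 09 8c is 2 bytes ≤ B = 4; zero-pad to 4 bytes: K' = 09 8c 00 00.
K' ⊕ ipad = 3f ba 36 36.  K' ⊕ opad = 55 d0 5c 5c.
Inner input = (K'⊕ipad) ∥ m = 3f ba 36 36 ∥ 36 72 5a 37 6c.
Inner hash: sum = 63+186+54+54+54+114+90+55+108 = 778; mod 256 = 10 → 0a.
Outer input = (K'⊕opad) ∥ inner = 55 d0 5c 5c ∥ 0a.
Outer hash (tag): sum = 85+208+92+92+10 = 487; mod 256 = 231 → e7.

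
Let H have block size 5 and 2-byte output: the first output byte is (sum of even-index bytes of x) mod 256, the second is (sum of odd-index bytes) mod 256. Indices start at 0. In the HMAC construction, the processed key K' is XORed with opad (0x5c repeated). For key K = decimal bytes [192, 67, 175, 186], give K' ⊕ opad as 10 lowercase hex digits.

Key decimal bytes [192, 67, 175, 186] = c0 43 af ba is 4 bytes ≤ B = 5; zero-pad to 5 bytes: K' = c0 43 af ba 00.
XOR each byte with 0x5c: c0⊕5c=9c, 43⊕5c=1f, af⊕5c=f3, ba⊕5c=e6, 00⊕5c=5c.

9c1ff3e65c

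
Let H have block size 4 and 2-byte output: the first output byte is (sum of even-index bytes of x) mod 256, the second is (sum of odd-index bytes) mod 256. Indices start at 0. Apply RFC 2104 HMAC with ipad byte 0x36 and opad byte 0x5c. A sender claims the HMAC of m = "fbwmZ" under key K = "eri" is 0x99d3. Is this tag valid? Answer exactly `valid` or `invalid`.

invalid

Key "eri" = 65 72 69 is 3 bytes ≤ B = 4; zero-pad to 4 bytes: K' = 65 72 69 00.
K' ⊕ ipad = 53 44 5f 36; K' ⊕ opad = 39 2e 35 5c.
Inner hash: even-index sum = 489 mod 256 = 233; odd-index sum = 329 mod 256 = 73 → e9 49.
Outer hash (recomputed tag): even-index sum = 343 mod 256 = 87; odd-index sum = 211 mod 256 = 211 → 57 d3.
Recomputed tag = 57d3; claimed = 99d3 → mismatch.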